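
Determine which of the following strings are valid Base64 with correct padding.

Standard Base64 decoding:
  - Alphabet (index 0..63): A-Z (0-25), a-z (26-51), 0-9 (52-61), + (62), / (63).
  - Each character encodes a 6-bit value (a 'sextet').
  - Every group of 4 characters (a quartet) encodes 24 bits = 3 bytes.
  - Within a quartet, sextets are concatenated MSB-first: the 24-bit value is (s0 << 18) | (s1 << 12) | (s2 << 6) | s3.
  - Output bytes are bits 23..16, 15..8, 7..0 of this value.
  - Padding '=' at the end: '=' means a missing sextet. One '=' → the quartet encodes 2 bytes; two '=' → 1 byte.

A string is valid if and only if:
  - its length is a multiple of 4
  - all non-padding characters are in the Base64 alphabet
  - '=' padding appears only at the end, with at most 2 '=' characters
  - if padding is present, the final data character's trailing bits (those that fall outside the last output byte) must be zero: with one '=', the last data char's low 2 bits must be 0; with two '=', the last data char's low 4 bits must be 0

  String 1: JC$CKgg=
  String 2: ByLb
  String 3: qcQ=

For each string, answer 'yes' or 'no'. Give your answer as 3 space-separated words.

Answer: no yes yes

Derivation:
String 1: 'JC$CKgg=' → invalid (bad char(s): ['$'])
String 2: 'ByLb' → valid
String 3: 'qcQ=' → valid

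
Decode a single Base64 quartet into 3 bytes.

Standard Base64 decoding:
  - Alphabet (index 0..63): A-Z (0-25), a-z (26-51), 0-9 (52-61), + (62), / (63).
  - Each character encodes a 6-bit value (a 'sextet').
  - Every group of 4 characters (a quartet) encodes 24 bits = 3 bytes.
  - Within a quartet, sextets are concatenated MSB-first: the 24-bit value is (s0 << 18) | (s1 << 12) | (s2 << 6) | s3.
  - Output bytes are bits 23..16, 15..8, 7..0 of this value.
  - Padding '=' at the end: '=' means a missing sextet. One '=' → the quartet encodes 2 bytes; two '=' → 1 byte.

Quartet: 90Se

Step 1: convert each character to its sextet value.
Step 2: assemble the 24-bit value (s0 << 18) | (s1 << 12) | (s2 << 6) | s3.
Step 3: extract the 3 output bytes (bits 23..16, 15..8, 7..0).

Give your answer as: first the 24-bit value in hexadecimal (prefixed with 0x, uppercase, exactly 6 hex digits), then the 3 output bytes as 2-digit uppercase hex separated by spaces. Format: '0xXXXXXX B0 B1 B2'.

Answer: 0xF7449E F7 44 9E

Derivation:
Sextets: 9=61, 0=52, S=18, e=30
24-bit: (61<<18) | (52<<12) | (18<<6) | 30
      = 0xF40000 | 0x034000 | 0x000480 | 0x00001E
      = 0xF7449E
Bytes: (v>>16)&0xFF=F7, (v>>8)&0xFF=44, v&0xFF=9E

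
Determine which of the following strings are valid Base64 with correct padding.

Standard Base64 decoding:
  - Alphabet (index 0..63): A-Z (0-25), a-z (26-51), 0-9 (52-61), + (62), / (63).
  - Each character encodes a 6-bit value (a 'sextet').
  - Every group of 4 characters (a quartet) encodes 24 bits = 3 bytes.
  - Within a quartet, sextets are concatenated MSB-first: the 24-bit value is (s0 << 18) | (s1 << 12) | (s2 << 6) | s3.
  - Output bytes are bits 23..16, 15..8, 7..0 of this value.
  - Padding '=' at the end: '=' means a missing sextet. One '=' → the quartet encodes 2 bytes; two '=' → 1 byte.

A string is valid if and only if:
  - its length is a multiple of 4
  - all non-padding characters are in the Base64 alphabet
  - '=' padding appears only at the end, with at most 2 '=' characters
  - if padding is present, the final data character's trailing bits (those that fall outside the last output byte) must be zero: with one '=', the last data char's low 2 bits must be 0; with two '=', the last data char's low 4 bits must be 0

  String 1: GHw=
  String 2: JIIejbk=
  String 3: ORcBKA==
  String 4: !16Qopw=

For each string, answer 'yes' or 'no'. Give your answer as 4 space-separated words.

Answer: yes yes yes no

Derivation:
String 1: 'GHw=' → valid
String 2: 'JIIejbk=' → valid
String 3: 'ORcBKA==' → valid
String 4: '!16Qopw=' → invalid (bad char(s): ['!'])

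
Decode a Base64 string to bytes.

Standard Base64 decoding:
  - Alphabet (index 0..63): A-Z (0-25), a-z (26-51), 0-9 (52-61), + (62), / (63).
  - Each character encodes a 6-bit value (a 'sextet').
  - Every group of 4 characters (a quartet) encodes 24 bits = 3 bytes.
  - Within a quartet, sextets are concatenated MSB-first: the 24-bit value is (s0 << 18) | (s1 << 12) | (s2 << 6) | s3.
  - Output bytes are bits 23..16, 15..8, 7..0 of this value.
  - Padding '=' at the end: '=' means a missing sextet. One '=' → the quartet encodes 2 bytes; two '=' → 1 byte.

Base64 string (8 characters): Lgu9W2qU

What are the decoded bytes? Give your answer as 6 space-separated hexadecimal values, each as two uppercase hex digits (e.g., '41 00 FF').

After char 0 ('L'=11): chars_in_quartet=1 acc=0xB bytes_emitted=0
After char 1 ('g'=32): chars_in_quartet=2 acc=0x2E0 bytes_emitted=0
After char 2 ('u'=46): chars_in_quartet=3 acc=0xB82E bytes_emitted=0
After char 3 ('9'=61): chars_in_quartet=4 acc=0x2E0BBD -> emit 2E 0B BD, reset; bytes_emitted=3
After char 4 ('W'=22): chars_in_quartet=1 acc=0x16 bytes_emitted=3
After char 5 ('2'=54): chars_in_quartet=2 acc=0x5B6 bytes_emitted=3
After char 6 ('q'=42): chars_in_quartet=3 acc=0x16DAA bytes_emitted=3
After char 7 ('U'=20): chars_in_quartet=4 acc=0x5B6A94 -> emit 5B 6A 94, reset; bytes_emitted=6

Answer: 2E 0B BD 5B 6A 94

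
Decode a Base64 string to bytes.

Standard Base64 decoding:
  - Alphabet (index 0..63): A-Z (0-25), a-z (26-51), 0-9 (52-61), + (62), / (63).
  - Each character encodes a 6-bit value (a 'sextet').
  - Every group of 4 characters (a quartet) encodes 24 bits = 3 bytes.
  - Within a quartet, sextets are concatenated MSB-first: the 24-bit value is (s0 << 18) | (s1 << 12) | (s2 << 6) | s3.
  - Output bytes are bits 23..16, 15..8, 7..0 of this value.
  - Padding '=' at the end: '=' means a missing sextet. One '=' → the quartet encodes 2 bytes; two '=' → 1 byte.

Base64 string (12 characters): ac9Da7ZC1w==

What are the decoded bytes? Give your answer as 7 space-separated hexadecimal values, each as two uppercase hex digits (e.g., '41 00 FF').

Answer: 69 CF 43 6B B6 42 D7

Derivation:
After char 0 ('a'=26): chars_in_quartet=1 acc=0x1A bytes_emitted=0
After char 1 ('c'=28): chars_in_quartet=2 acc=0x69C bytes_emitted=0
After char 2 ('9'=61): chars_in_quartet=3 acc=0x1A73D bytes_emitted=0
After char 3 ('D'=3): chars_in_quartet=4 acc=0x69CF43 -> emit 69 CF 43, reset; bytes_emitted=3
After char 4 ('a'=26): chars_in_quartet=1 acc=0x1A bytes_emitted=3
After char 5 ('7'=59): chars_in_quartet=2 acc=0x6BB bytes_emitted=3
After char 6 ('Z'=25): chars_in_quartet=3 acc=0x1AED9 bytes_emitted=3
After char 7 ('C'=2): chars_in_quartet=4 acc=0x6BB642 -> emit 6B B6 42, reset; bytes_emitted=6
After char 8 ('1'=53): chars_in_quartet=1 acc=0x35 bytes_emitted=6
After char 9 ('w'=48): chars_in_quartet=2 acc=0xD70 bytes_emitted=6
Padding '==': partial quartet acc=0xD70 -> emit D7; bytes_emitted=7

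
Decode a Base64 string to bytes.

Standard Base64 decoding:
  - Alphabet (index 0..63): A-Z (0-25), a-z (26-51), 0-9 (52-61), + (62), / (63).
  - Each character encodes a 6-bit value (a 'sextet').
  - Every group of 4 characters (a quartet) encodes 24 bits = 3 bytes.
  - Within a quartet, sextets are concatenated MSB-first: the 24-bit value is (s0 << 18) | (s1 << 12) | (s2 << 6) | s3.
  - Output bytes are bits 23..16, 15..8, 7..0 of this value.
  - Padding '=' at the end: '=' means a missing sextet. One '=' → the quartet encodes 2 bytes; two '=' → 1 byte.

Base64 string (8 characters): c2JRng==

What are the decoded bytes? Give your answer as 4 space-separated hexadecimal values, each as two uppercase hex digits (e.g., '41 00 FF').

Answer: 73 62 51 9E

Derivation:
After char 0 ('c'=28): chars_in_quartet=1 acc=0x1C bytes_emitted=0
After char 1 ('2'=54): chars_in_quartet=2 acc=0x736 bytes_emitted=0
After char 2 ('J'=9): chars_in_quartet=3 acc=0x1CD89 bytes_emitted=0
After char 3 ('R'=17): chars_in_quartet=4 acc=0x736251 -> emit 73 62 51, reset; bytes_emitted=3
After char 4 ('n'=39): chars_in_quartet=1 acc=0x27 bytes_emitted=3
After char 5 ('g'=32): chars_in_quartet=2 acc=0x9E0 bytes_emitted=3
Padding '==': partial quartet acc=0x9E0 -> emit 9E; bytes_emitted=4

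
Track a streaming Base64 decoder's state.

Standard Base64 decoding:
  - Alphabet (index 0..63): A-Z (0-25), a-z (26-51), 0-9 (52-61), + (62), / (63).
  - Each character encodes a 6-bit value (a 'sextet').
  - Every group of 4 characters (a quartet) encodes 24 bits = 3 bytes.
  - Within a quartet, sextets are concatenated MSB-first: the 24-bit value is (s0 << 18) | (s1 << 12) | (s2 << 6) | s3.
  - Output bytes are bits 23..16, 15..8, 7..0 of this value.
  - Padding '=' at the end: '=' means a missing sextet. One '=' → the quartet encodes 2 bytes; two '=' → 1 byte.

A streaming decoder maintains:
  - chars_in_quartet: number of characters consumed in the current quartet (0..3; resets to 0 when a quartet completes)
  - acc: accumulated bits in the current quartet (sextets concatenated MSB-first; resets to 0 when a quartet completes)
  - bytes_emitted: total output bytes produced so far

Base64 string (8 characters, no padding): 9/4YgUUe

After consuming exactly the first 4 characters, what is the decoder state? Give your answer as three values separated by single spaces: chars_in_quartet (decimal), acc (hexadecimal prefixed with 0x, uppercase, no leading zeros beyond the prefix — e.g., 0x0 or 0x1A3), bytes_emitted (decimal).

After char 0 ('9'=61): chars_in_quartet=1 acc=0x3D bytes_emitted=0
After char 1 ('/'=63): chars_in_quartet=2 acc=0xF7F bytes_emitted=0
After char 2 ('4'=56): chars_in_quartet=3 acc=0x3DFF8 bytes_emitted=0
After char 3 ('Y'=24): chars_in_quartet=4 acc=0xF7FE18 -> emit F7 FE 18, reset; bytes_emitted=3

Answer: 0 0x0 3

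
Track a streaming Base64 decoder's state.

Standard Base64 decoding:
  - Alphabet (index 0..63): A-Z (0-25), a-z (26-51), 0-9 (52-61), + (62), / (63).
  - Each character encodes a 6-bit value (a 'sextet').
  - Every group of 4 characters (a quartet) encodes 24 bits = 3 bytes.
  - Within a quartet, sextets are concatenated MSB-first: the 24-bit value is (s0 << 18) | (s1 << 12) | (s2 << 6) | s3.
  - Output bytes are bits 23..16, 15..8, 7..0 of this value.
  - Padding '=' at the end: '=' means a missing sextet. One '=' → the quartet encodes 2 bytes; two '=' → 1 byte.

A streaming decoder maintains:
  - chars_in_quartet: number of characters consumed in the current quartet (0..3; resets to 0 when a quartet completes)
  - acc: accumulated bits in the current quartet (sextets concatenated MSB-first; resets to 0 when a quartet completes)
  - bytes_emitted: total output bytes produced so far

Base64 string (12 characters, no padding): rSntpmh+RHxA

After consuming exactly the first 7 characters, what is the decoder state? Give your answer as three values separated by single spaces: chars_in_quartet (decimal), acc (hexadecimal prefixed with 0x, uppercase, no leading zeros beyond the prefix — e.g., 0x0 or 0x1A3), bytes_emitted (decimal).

After char 0 ('r'=43): chars_in_quartet=1 acc=0x2B bytes_emitted=0
After char 1 ('S'=18): chars_in_quartet=2 acc=0xAD2 bytes_emitted=0
After char 2 ('n'=39): chars_in_quartet=3 acc=0x2B4A7 bytes_emitted=0
After char 3 ('t'=45): chars_in_quartet=4 acc=0xAD29ED -> emit AD 29 ED, reset; bytes_emitted=3
After char 4 ('p'=41): chars_in_quartet=1 acc=0x29 bytes_emitted=3
After char 5 ('m'=38): chars_in_quartet=2 acc=0xA66 bytes_emitted=3
After char 6 ('h'=33): chars_in_quartet=3 acc=0x299A1 bytes_emitted=3

Answer: 3 0x299A1 3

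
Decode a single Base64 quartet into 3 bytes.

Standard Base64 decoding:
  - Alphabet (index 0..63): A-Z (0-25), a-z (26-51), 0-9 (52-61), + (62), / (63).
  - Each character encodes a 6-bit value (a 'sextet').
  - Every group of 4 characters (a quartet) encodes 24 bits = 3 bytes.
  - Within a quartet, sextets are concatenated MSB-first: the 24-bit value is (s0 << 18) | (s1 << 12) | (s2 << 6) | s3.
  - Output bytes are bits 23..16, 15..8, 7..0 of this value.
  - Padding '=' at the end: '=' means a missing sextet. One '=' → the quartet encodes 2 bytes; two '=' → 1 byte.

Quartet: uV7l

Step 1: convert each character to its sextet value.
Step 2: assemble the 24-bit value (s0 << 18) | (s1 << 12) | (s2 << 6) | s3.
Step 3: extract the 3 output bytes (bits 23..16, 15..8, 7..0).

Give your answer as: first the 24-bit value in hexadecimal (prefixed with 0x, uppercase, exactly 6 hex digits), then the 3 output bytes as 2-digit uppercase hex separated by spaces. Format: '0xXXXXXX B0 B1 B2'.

Sextets: u=46, V=21, 7=59, l=37
24-bit: (46<<18) | (21<<12) | (59<<6) | 37
      = 0xB80000 | 0x015000 | 0x000EC0 | 0x000025
      = 0xB95EE5
Bytes: (v>>16)&0xFF=B9, (v>>8)&0xFF=5E, v&0xFF=E5

Answer: 0xB95EE5 B9 5E E5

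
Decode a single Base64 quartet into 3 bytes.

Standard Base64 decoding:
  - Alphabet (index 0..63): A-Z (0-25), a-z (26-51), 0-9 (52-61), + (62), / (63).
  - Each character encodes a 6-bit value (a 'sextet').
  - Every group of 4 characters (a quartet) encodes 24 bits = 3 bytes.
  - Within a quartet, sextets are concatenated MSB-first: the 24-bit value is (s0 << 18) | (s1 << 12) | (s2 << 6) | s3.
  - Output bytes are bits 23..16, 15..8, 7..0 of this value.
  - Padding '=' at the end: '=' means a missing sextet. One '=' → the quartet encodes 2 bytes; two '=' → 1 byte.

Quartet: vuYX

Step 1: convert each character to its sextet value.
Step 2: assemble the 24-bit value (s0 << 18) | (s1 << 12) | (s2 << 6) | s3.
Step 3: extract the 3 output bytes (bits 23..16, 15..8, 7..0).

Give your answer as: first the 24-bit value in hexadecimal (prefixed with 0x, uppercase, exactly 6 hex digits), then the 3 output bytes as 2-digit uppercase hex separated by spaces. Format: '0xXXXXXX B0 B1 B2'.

Sextets: v=47, u=46, Y=24, X=23
24-bit: (47<<18) | (46<<12) | (24<<6) | 23
      = 0xBC0000 | 0x02E000 | 0x000600 | 0x000017
      = 0xBEE617
Bytes: (v>>16)&0xFF=BE, (v>>8)&0xFF=E6, v&0xFF=17

Answer: 0xBEE617 BE E6 17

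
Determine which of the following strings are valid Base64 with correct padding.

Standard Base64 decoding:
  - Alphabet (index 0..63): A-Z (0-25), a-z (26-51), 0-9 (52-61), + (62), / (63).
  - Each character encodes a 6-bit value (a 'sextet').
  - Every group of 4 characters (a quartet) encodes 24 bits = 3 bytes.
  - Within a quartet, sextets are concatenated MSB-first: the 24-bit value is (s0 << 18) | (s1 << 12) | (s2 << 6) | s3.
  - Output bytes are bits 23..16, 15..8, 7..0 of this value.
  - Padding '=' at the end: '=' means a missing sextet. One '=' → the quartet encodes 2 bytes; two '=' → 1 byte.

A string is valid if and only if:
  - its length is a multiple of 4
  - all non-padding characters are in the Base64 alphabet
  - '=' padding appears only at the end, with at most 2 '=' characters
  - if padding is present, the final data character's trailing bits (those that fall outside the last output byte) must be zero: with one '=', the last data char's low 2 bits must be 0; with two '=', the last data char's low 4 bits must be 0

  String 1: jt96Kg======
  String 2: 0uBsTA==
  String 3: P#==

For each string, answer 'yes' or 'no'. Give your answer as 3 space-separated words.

String 1: 'jt96Kg======' → invalid (6 pad chars (max 2))
String 2: '0uBsTA==' → valid
String 3: 'P#==' → invalid (bad char(s): ['#'])

Answer: no yes no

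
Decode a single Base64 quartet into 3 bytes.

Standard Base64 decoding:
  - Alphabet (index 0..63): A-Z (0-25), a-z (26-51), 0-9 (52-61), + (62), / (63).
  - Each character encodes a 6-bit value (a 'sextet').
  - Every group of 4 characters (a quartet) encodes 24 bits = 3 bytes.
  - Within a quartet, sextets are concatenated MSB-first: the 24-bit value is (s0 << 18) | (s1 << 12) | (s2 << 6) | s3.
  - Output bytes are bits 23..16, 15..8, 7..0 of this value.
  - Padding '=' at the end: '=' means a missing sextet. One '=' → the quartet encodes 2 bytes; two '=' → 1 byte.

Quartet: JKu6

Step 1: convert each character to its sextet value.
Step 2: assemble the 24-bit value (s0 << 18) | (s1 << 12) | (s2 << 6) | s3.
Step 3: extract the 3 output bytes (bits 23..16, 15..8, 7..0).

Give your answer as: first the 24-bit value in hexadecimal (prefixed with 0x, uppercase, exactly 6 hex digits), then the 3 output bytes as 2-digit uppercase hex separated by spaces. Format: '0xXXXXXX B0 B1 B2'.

Sextets: J=9, K=10, u=46, 6=58
24-bit: (9<<18) | (10<<12) | (46<<6) | 58
      = 0x240000 | 0x00A000 | 0x000B80 | 0x00003A
      = 0x24ABBA
Bytes: (v>>16)&0xFF=24, (v>>8)&0xFF=AB, v&0xFF=BA

Answer: 0x24ABBA 24 AB BA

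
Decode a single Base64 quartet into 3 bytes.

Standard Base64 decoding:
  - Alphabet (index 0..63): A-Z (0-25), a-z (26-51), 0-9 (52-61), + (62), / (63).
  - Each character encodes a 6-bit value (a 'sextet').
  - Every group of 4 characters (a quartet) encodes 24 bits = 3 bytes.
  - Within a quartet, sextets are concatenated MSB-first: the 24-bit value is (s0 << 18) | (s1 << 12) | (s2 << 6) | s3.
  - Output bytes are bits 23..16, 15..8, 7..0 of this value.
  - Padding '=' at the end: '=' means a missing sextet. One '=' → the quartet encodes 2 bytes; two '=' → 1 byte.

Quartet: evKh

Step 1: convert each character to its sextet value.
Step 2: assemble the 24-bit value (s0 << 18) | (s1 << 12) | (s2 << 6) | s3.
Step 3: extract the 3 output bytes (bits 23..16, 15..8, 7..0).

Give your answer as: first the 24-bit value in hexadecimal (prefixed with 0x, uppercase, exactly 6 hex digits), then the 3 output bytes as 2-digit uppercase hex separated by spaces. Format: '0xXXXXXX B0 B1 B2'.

Sextets: e=30, v=47, K=10, h=33
24-bit: (30<<18) | (47<<12) | (10<<6) | 33
      = 0x780000 | 0x02F000 | 0x000280 | 0x000021
      = 0x7AF2A1
Bytes: (v>>16)&0xFF=7A, (v>>8)&0xFF=F2, v&0xFF=A1

Answer: 0x7AF2A1 7A F2 A1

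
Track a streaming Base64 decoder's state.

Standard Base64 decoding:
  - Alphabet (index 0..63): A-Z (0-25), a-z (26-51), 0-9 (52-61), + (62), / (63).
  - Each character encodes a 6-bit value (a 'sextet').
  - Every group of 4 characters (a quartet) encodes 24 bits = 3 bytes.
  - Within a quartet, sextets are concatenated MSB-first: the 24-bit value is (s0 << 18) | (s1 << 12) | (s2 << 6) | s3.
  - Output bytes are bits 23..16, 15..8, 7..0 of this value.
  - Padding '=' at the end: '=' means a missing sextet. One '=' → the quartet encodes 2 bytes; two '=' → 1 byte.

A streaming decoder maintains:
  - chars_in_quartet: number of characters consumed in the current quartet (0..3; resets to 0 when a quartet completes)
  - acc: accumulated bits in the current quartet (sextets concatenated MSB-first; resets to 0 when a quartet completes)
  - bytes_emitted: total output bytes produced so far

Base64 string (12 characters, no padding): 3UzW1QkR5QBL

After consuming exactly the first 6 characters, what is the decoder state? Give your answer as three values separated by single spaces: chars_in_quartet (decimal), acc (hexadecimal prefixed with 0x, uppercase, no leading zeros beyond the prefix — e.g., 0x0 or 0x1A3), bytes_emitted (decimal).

After char 0 ('3'=55): chars_in_quartet=1 acc=0x37 bytes_emitted=0
After char 1 ('U'=20): chars_in_quartet=2 acc=0xDD4 bytes_emitted=0
After char 2 ('z'=51): chars_in_quartet=3 acc=0x37533 bytes_emitted=0
After char 3 ('W'=22): chars_in_quartet=4 acc=0xDD4CD6 -> emit DD 4C D6, reset; bytes_emitted=3
After char 4 ('1'=53): chars_in_quartet=1 acc=0x35 bytes_emitted=3
After char 5 ('Q'=16): chars_in_quartet=2 acc=0xD50 bytes_emitted=3

Answer: 2 0xD50 3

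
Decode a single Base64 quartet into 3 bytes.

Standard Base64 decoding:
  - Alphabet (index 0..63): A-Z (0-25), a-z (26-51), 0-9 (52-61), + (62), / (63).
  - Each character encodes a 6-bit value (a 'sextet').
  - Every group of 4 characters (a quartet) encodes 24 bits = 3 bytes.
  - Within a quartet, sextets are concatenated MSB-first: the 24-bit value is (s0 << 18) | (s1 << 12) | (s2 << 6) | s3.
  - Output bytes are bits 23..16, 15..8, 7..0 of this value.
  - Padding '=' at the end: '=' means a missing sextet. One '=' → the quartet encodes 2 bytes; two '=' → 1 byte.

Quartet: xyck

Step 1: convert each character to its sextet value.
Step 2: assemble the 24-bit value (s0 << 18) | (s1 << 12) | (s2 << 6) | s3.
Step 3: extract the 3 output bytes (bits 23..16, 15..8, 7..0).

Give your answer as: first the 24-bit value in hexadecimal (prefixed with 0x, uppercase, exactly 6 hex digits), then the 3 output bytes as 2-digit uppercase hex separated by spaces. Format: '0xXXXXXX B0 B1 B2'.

Answer: 0xC72724 C7 27 24

Derivation:
Sextets: x=49, y=50, c=28, k=36
24-bit: (49<<18) | (50<<12) | (28<<6) | 36
      = 0xC40000 | 0x032000 | 0x000700 | 0x000024
      = 0xC72724
Bytes: (v>>16)&0xFF=C7, (v>>8)&0xFF=27, v&0xFF=24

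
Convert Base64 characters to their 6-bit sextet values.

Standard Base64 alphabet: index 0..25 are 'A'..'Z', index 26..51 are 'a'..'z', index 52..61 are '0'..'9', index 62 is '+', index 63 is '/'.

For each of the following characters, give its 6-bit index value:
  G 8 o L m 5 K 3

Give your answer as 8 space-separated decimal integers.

'G': A..Z range, ord('G') − ord('A') = 6
'8': 0..9 range, 52 + ord('8') − ord('0') = 60
'o': a..z range, 26 + ord('o') − ord('a') = 40
'L': A..Z range, ord('L') − ord('A') = 11
'm': a..z range, 26 + ord('m') − ord('a') = 38
'5': 0..9 range, 52 + ord('5') − ord('0') = 57
'K': A..Z range, ord('K') − ord('A') = 10
'3': 0..9 range, 52 + ord('3') − ord('0') = 55

Answer: 6 60 40 11 38 57 10 55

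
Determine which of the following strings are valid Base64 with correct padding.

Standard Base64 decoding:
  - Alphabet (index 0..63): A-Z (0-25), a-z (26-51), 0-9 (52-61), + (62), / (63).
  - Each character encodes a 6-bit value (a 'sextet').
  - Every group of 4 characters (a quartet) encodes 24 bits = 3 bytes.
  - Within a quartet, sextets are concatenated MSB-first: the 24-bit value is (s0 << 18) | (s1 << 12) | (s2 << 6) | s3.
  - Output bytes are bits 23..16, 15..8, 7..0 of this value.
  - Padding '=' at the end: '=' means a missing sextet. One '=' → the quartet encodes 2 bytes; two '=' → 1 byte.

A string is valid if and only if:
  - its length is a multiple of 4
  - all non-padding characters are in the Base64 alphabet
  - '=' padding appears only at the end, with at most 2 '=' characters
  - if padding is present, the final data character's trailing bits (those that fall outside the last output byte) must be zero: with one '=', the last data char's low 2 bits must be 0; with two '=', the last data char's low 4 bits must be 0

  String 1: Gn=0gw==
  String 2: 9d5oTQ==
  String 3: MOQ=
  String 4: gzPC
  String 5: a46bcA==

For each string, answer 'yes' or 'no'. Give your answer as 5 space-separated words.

Answer: no yes yes yes yes

Derivation:
String 1: 'Gn=0gw==' → invalid (bad char(s): ['=']; '=' in middle)
String 2: '9d5oTQ==' → valid
String 3: 'MOQ=' → valid
String 4: 'gzPC' → valid
String 5: 'a46bcA==' → valid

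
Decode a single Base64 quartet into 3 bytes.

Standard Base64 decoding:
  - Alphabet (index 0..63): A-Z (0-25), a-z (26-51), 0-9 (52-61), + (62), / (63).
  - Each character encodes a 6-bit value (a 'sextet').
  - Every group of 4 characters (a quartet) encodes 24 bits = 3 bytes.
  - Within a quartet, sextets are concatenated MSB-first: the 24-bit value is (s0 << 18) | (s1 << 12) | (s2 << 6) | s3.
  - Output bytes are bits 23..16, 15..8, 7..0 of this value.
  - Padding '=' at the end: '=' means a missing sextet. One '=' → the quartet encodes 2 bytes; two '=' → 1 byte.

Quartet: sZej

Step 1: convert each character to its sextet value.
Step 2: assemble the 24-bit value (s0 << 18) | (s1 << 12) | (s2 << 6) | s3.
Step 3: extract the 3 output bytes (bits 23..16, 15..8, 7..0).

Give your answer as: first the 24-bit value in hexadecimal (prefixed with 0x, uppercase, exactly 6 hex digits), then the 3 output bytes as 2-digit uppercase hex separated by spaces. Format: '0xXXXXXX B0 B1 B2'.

Sextets: s=44, Z=25, e=30, j=35
24-bit: (44<<18) | (25<<12) | (30<<6) | 35
      = 0xB00000 | 0x019000 | 0x000780 | 0x000023
      = 0xB197A3
Bytes: (v>>16)&0xFF=B1, (v>>8)&0xFF=97, v&0xFF=A3

Answer: 0xB197A3 B1 97 A3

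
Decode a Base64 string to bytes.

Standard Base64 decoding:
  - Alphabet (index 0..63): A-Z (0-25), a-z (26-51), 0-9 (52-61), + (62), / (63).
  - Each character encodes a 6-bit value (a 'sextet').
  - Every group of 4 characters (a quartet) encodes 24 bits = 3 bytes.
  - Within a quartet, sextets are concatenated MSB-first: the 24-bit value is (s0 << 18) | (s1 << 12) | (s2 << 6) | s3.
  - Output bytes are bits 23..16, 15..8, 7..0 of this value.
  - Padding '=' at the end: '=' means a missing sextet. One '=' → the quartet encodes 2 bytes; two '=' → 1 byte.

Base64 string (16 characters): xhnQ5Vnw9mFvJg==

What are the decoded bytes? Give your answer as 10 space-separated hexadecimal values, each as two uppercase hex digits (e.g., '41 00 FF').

After char 0 ('x'=49): chars_in_quartet=1 acc=0x31 bytes_emitted=0
After char 1 ('h'=33): chars_in_quartet=2 acc=0xC61 bytes_emitted=0
After char 2 ('n'=39): chars_in_quartet=3 acc=0x31867 bytes_emitted=0
After char 3 ('Q'=16): chars_in_quartet=4 acc=0xC619D0 -> emit C6 19 D0, reset; bytes_emitted=3
After char 4 ('5'=57): chars_in_quartet=1 acc=0x39 bytes_emitted=3
After char 5 ('V'=21): chars_in_quartet=2 acc=0xE55 bytes_emitted=3
After char 6 ('n'=39): chars_in_quartet=3 acc=0x39567 bytes_emitted=3
After char 7 ('w'=48): chars_in_quartet=4 acc=0xE559F0 -> emit E5 59 F0, reset; bytes_emitted=6
After char 8 ('9'=61): chars_in_quartet=1 acc=0x3D bytes_emitted=6
After char 9 ('m'=38): chars_in_quartet=2 acc=0xF66 bytes_emitted=6
After char 10 ('F'=5): chars_in_quartet=3 acc=0x3D985 bytes_emitted=6
After char 11 ('v'=47): chars_in_quartet=4 acc=0xF6616F -> emit F6 61 6F, reset; bytes_emitted=9
After char 12 ('J'=9): chars_in_quartet=1 acc=0x9 bytes_emitted=9
After char 13 ('g'=32): chars_in_quartet=2 acc=0x260 bytes_emitted=9
Padding '==': partial quartet acc=0x260 -> emit 26; bytes_emitted=10

Answer: C6 19 D0 E5 59 F0 F6 61 6F 26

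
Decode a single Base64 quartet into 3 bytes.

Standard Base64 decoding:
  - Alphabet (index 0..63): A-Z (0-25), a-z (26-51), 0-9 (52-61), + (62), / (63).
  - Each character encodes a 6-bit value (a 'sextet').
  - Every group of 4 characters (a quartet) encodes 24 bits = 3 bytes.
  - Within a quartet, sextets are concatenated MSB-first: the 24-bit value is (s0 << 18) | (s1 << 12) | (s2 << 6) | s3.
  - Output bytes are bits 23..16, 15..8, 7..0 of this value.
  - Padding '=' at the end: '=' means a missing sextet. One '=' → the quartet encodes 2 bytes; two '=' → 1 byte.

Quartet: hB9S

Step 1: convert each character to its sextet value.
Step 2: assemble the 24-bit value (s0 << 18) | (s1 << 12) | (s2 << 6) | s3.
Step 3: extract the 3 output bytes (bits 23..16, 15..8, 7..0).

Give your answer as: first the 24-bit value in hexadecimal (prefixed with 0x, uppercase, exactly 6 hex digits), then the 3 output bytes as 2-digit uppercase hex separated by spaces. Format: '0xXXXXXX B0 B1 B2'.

Sextets: h=33, B=1, 9=61, S=18
24-bit: (33<<18) | (1<<12) | (61<<6) | 18
      = 0x840000 | 0x001000 | 0x000F40 | 0x000012
      = 0x841F52
Bytes: (v>>16)&0xFF=84, (v>>8)&0xFF=1F, v&0xFF=52

Answer: 0x841F52 84 1F 52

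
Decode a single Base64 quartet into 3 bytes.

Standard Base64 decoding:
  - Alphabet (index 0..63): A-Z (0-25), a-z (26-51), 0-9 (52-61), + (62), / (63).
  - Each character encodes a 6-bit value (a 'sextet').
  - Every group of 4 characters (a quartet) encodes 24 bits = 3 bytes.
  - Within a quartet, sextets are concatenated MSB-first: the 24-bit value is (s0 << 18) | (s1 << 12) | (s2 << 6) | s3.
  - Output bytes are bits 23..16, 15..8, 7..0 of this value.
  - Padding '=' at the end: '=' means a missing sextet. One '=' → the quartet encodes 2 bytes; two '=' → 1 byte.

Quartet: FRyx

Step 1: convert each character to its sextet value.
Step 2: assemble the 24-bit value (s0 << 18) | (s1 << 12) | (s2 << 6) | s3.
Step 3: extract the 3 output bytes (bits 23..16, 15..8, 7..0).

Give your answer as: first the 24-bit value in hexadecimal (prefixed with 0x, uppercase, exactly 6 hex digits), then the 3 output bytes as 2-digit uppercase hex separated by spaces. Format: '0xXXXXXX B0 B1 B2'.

Sextets: F=5, R=17, y=50, x=49
24-bit: (5<<18) | (17<<12) | (50<<6) | 49
      = 0x140000 | 0x011000 | 0x000C80 | 0x000031
      = 0x151CB1
Bytes: (v>>16)&0xFF=15, (v>>8)&0xFF=1C, v&0xFF=B1

Answer: 0x151CB1 15 1C B1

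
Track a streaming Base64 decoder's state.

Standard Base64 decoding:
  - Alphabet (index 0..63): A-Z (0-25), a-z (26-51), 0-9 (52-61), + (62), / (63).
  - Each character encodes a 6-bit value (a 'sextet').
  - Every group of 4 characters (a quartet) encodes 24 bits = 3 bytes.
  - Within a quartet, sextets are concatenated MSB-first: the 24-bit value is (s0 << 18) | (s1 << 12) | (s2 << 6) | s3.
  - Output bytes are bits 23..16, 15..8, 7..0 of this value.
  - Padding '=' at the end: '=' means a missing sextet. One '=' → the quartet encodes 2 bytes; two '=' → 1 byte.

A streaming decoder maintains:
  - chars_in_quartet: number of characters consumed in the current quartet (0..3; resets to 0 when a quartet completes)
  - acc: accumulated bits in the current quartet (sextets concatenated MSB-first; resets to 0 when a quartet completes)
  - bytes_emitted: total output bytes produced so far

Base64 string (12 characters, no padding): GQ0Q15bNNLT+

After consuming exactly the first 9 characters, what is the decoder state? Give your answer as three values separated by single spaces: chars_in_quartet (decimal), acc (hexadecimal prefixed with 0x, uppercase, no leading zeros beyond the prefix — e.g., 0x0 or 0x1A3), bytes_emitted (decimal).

After char 0 ('G'=6): chars_in_quartet=1 acc=0x6 bytes_emitted=0
After char 1 ('Q'=16): chars_in_quartet=2 acc=0x190 bytes_emitted=0
After char 2 ('0'=52): chars_in_quartet=3 acc=0x6434 bytes_emitted=0
After char 3 ('Q'=16): chars_in_quartet=4 acc=0x190D10 -> emit 19 0D 10, reset; bytes_emitted=3
After char 4 ('1'=53): chars_in_quartet=1 acc=0x35 bytes_emitted=3
After char 5 ('5'=57): chars_in_quartet=2 acc=0xD79 bytes_emitted=3
After char 6 ('b'=27): chars_in_quartet=3 acc=0x35E5B bytes_emitted=3
After char 7 ('N'=13): chars_in_quartet=4 acc=0xD796CD -> emit D7 96 CD, reset; bytes_emitted=6
After char 8 ('N'=13): chars_in_quartet=1 acc=0xD bytes_emitted=6

Answer: 1 0xD 6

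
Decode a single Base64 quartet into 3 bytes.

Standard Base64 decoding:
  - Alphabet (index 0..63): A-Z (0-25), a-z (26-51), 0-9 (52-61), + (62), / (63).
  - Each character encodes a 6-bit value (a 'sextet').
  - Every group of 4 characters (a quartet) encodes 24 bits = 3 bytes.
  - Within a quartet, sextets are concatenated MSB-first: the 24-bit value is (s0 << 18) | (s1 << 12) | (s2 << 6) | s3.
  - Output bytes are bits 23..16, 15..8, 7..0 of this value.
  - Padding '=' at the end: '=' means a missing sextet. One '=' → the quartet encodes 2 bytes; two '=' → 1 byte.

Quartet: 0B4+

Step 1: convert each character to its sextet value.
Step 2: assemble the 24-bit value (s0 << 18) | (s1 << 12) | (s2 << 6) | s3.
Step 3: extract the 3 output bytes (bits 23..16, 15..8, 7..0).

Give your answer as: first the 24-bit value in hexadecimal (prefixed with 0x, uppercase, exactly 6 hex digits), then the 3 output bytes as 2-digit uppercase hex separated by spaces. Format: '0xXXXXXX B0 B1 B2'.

Sextets: 0=52, B=1, 4=56, +=62
24-bit: (52<<18) | (1<<12) | (56<<6) | 62
      = 0xD00000 | 0x001000 | 0x000E00 | 0x00003E
      = 0xD01E3E
Bytes: (v>>16)&0xFF=D0, (v>>8)&0xFF=1E, v&0xFF=3E

Answer: 0xD01E3E D0 1E 3E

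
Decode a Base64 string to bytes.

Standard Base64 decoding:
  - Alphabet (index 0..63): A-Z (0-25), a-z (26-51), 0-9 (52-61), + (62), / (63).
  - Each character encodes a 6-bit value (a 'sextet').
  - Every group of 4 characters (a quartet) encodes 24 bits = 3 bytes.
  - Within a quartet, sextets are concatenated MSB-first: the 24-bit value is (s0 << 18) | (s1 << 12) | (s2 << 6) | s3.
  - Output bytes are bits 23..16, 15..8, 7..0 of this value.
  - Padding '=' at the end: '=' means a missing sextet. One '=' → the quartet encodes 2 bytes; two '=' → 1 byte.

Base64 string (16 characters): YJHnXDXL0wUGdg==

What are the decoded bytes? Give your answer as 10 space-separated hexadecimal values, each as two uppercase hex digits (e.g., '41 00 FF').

After char 0 ('Y'=24): chars_in_quartet=1 acc=0x18 bytes_emitted=0
After char 1 ('J'=9): chars_in_quartet=2 acc=0x609 bytes_emitted=0
After char 2 ('H'=7): chars_in_quartet=3 acc=0x18247 bytes_emitted=0
After char 3 ('n'=39): chars_in_quartet=4 acc=0x6091E7 -> emit 60 91 E7, reset; bytes_emitted=3
After char 4 ('X'=23): chars_in_quartet=1 acc=0x17 bytes_emitted=3
After char 5 ('D'=3): chars_in_quartet=2 acc=0x5C3 bytes_emitted=3
After char 6 ('X'=23): chars_in_quartet=3 acc=0x170D7 bytes_emitted=3
After char 7 ('L'=11): chars_in_quartet=4 acc=0x5C35CB -> emit 5C 35 CB, reset; bytes_emitted=6
After char 8 ('0'=52): chars_in_quartet=1 acc=0x34 bytes_emitted=6
After char 9 ('w'=48): chars_in_quartet=2 acc=0xD30 bytes_emitted=6
After char 10 ('U'=20): chars_in_quartet=3 acc=0x34C14 bytes_emitted=6
After char 11 ('G'=6): chars_in_quartet=4 acc=0xD30506 -> emit D3 05 06, reset; bytes_emitted=9
After char 12 ('d'=29): chars_in_quartet=1 acc=0x1D bytes_emitted=9
After char 13 ('g'=32): chars_in_quartet=2 acc=0x760 bytes_emitted=9
Padding '==': partial quartet acc=0x760 -> emit 76; bytes_emitted=10

Answer: 60 91 E7 5C 35 CB D3 05 06 76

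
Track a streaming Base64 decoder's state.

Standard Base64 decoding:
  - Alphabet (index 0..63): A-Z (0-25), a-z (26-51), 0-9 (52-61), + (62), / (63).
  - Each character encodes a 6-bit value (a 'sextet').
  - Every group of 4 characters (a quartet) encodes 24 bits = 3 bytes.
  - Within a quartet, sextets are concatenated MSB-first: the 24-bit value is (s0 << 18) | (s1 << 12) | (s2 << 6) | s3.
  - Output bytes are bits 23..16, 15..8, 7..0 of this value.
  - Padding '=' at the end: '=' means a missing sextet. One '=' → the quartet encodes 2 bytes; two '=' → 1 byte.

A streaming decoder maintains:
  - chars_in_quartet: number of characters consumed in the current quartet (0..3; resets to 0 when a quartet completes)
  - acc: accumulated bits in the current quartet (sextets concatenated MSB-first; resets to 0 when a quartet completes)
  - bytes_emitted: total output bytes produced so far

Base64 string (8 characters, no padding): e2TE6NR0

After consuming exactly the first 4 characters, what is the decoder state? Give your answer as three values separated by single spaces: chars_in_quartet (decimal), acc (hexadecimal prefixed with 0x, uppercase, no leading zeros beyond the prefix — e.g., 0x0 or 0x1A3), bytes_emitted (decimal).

Answer: 0 0x0 3

Derivation:
After char 0 ('e'=30): chars_in_quartet=1 acc=0x1E bytes_emitted=0
After char 1 ('2'=54): chars_in_quartet=2 acc=0x7B6 bytes_emitted=0
After char 2 ('T'=19): chars_in_quartet=3 acc=0x1ED93 bytes_emitted=0
After char 3 ('E'=4): chars_in_quartet=4 acc=0x7B64C4 -> emit 7B 64 C4, reset; bytes_emitted=3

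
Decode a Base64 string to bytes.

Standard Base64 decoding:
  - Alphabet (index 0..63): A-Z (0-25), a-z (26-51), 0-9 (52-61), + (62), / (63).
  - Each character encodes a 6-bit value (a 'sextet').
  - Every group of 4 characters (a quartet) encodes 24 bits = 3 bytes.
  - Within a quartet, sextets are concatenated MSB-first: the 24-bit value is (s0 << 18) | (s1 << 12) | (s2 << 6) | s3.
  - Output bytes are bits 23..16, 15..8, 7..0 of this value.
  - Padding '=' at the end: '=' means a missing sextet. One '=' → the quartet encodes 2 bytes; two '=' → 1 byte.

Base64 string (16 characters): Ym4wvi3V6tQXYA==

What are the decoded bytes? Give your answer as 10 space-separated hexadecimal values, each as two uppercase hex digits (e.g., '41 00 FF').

After char 0 ('Y'=24): chars_in_quartet=1 acc=0x18 bytes_emitted=0
After char 1 ('m'=38): chars_in_quartet=2 acc=0x626 bytes_emitted=0
After char 2 ('4'=56): chars_in_quartet=3 acc=0x189B8 bytes_emitted=0
After char 3 ('w'=48): chars_in_quartet=4 acc=0x626E30 -> emit 62 6E 30, reset; bytes_emitted=3
After char 4 ('v'=47): chars_in_quartet=1 acc=0x2F bytes_emitted=3
After char 5 ('i'=34): chars_in_quartet=2 acc=0xBE2 bytes_emitted=3
After char 6 ('3'=55): chars_in_quartet=3 acc=0x2F8B7 bytes_emitted=3
After char 7 ('V'=21): chars_in_quartet=4 acc=0xBE2DD5 -> emit BE 2D D5, reset; bytes_emitted=6
After char 8 ('6'=58): chars_in_quartet=1 acc=0x3A bytes_emitted=6
After char 9 ('t'=45): chars_in_quartet=2 acc=0xEAD bytes_emitted=6
After char 10 ('Q'=16): chars_in_quartet=3 acc=0x3AB50 bytes_emitted=6
After char 11 ('X'=23): chars_in_quartet=4 acc=0xEAD417 -> emit EA D4 17, reset; bytes_emitted=9
After char 12 ('Y'=24): chars_in_quartet=1 acc=0x18 bytes_emitted=9
After char 13 ('A'=0): chars_in_quartet=2 acc=0x600 bytes_emitted=9
Padding '==': partial quartet acc=0x600 -> emit 60; bytes_emitted=10

Answer: 62 6E 30 BE 2D D5 EA D4 17 60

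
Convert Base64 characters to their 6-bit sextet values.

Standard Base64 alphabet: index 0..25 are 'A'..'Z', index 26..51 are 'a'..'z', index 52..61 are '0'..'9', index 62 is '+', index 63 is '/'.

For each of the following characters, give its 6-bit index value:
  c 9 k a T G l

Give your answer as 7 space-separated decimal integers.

'c': a..z range, 26 + ord('c') − ord('a') = 28
'9': 0..9 range, 52 + ord('9') − ord('0') = 61
'k': a..z range, 26 + ord('k') − ord('a') = 36
'a': a..z range, 26 + ord('a') − ord('a') = 26
'T': A..Z range, ord('T') − ord('A') = 19
'G': A..Z range, ord('G') − ord('A') = 6
'l': a..z range, 26 + ord('l') − ord('a') = 37

Answer: 28 61 36 26 19 6 37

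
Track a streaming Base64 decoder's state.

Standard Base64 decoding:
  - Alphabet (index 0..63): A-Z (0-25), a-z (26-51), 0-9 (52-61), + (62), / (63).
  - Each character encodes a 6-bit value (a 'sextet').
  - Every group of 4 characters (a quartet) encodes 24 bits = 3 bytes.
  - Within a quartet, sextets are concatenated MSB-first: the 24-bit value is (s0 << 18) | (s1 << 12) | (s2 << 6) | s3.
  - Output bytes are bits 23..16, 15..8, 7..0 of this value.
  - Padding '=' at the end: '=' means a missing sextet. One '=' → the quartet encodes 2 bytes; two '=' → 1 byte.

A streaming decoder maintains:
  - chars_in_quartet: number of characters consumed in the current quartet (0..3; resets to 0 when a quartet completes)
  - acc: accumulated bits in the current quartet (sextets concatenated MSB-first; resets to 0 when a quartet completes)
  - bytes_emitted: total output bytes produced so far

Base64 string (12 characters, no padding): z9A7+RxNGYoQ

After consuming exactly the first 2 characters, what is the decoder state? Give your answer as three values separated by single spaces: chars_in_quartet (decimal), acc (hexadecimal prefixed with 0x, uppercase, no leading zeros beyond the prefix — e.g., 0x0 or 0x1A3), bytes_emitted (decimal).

Answer: 2 0xCFD 0

Derivation:
After char 0 ('z'=51): chars_in_quartet=1 acc=0x33 bytes_emitted=0
After char 1 ('9'=61): chars_in_quartet=2 acc=0xCFD bytes_emitted=0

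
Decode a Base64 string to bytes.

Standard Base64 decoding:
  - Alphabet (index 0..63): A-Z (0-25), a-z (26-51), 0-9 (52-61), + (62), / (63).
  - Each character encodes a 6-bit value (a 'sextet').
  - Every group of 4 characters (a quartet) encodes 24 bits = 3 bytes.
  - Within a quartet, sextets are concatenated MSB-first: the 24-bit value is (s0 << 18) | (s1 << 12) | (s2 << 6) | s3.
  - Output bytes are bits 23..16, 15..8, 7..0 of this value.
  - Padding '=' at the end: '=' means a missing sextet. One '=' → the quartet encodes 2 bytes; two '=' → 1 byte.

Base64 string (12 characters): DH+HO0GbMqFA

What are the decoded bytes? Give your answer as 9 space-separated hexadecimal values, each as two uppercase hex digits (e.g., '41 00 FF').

After char 0 ('D'=3): chars_in_quartet=1 acc=0x3 bytes_emitted=0
After char 1 ('H'=7): chars_in_quartet=2 acc=0xC7 bytes_emitted=0
After char 2 ('+'=62): chars_in_quartet=3 acc=0x31FE bytes_emitted=0
After char 3 ('H'=7): chars_in_quartet=4 acc=0xC7F87 -> emit 0C 7F 87, reset; bytes_emitted=3
After char 4 ('O'=14): chars_in_quartet=1 acc=0xE bytes_emitted=3
After char 5 ('0'=52): chars_in_quartet=2 acc=0x3B4 bytes_emitted=3
After char 6 ('G'=6): chars_in_quartet=3 acc=0xED06 bytes_emitted=3
After char 7 ('b'=27): chars_in_quartet=4 acc=0x3B419B -> emit 3B 41 9B, reset; bytes_emitted=6
After char 8 ('M'=12): chars_in_quartet=1 acc=0xC bytes_emitted=6
After char 9 ('q'=42): chars_in_quartet=2 acc=0x32A bytes_emitted=6
After char 10 ('F'=5): chars_in_quartet=3 acc=0xCA85 bytes_emitted=6
After char 11 ('A'=0): chars_in_quartet=4 acc=0x32A140 -> emit 32 A1 40, reset; bytes_emitted=9

Answer: 0C 7F 87 3B 41 9B 32 A1 40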